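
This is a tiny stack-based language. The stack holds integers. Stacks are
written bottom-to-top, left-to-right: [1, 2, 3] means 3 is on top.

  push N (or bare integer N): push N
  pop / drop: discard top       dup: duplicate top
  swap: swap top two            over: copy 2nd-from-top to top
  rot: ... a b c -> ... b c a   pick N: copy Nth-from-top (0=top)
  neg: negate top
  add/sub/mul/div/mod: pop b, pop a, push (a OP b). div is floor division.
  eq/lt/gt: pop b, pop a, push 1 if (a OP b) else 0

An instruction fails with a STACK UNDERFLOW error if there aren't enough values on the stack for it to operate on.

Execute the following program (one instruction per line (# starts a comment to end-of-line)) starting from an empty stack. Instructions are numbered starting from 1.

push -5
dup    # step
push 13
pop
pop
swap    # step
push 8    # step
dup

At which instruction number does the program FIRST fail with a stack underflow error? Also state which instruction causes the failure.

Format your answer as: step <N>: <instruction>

Step 1 ('push -5'): stack = [-5], depth = 1
Step 2 ('dup'): stack = [-5, -5], depth = 2
Step 3 ('push 13'): stack = [-5, -5, 13], depth = 3
Step 4 ('pop'): stack = [-5, -5], depth = 2
Step 5 ('pop'): stack = [-5], depth = 1
Step 6 ('swap'): needs 2 value(s) but depth is 1 — STACK UNDERFLOW

Answer: step 6: swap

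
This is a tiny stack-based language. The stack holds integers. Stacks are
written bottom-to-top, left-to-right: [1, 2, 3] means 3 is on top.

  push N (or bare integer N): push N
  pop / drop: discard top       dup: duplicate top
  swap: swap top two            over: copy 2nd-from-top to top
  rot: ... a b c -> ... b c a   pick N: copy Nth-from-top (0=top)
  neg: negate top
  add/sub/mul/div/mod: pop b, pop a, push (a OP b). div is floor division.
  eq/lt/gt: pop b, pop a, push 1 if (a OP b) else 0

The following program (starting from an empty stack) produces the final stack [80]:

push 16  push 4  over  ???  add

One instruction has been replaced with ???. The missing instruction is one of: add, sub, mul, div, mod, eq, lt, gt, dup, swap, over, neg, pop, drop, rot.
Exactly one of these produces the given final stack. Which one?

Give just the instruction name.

Answer: mul

Derivation:
Stack before ???: [16, 4, 16]
Stack after ???:  [16, 64]
The instruction that transforms [16, 4, 16] -> [16, 64] is: mul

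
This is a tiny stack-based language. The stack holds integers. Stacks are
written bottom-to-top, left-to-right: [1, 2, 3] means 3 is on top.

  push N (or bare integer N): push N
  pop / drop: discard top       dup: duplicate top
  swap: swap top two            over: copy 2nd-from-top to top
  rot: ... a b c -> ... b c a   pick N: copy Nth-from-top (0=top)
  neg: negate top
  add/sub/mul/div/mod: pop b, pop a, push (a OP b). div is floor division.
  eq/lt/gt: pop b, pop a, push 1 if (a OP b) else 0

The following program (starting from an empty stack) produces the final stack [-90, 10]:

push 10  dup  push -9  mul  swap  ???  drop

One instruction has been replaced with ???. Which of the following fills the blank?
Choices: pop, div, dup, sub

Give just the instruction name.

Stack before ???: [-90, 10]
Stack after ???:  [-90, 10, 10]
Checking each choice:
  pop: produces []
  div: produces []
  dup: MATCH
  sub: produces []


Answer: dup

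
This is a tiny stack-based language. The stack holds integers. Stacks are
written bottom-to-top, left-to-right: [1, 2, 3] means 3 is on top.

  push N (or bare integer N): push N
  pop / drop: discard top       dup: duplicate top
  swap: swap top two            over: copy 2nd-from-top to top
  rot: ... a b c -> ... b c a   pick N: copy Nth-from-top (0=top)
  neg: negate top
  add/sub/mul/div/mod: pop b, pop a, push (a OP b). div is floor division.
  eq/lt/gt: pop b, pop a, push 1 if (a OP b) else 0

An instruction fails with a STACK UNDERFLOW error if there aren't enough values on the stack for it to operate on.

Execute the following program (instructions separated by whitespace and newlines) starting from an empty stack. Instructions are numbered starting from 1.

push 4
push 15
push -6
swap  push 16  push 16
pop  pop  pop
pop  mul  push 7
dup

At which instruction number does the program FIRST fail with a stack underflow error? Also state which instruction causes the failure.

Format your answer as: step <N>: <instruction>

Step 1 ('push 4'): stack = [4], depth = 1
Step 2 ('push 15'): stack = [4, 15], depth = 2
Step 3 ('push -6'): stack = [4, 15, -6], depth = 3
Step 4 ('swap'): stack = [4, -6, 15], depth = 3
Step 5 ('push 16'): stack = [4, -6, 15, 16], depth = 4
Step 6 ('push 16'): stack = [4, -6, 15, 16, 16], depth = 5
Step 7 ('pop'): stack = [4, -6, 15, 16], depth = 4
Step 8 ('pop'): stack = [4, -6, 15], depth = 3
Step 9 ('pop'): stack = [4, -6], depth = 2
Step 10 ('pop'): stack = [4], depth = 1
Step 11 ('mul'): needs 2 value(s) but depth is 1 — STACK UNDERFLOW

Answer: step 11: mul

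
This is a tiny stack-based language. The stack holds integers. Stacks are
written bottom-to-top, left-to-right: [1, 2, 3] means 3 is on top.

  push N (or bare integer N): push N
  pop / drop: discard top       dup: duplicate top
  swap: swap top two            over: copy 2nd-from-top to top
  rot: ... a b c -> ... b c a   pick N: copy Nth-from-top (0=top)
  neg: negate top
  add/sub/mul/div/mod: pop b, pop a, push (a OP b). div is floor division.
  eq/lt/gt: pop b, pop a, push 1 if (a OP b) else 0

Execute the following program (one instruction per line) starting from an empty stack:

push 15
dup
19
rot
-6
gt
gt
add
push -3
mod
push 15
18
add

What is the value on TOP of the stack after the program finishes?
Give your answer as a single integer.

Answer: 33

Derivation:
After 'push 15': [15]
After 'dup': [15, 15]
After 'push 19': [15, 15, 19]
After 'rot': [15, 19, 15]
After 'push -6': [15, 19, 15, -6]
After 'gt': [15, 19, 1]
After 'gt': [15, 1]
After 'add': [16]
After 'push -3': [16, -3]
After 'mod': [-2]
After 'push 15': [-2, 15]
After 'push 18': [-2, 15, 18]
After 'add': [-2, 33]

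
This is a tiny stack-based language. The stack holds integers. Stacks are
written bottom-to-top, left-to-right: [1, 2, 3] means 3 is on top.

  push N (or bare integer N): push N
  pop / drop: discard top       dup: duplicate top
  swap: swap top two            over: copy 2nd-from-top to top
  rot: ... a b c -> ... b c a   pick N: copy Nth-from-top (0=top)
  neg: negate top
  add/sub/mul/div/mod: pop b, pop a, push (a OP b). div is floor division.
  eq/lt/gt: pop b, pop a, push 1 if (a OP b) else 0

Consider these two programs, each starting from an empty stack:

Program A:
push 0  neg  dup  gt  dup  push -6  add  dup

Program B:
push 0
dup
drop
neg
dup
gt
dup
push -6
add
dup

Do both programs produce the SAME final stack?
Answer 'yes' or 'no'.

Answer: yes

Derivation:
Program A trace:
  After 'push 0': [0]
  After 'neg': [0]
  After 'dup': [0, 0]
  After 'gt': [0]
  After 'dup': [0, 0]
  After 'push -6': [0, 0, -6]
  After 'add': [0, -6]
  After 'dup': [0, -6, -6]
Program A final stack: [0, -6, -6]

Program B trace:
  After 'push 0': [0]
  After 'dup': [0, 0]
  After 'drop': [0]
  After 'neg': [0]
  After 'dup': [0, 0]
  After 'gt': [0]
  After 'dup': [0, 0]
  After 'push -6': [0, 0, -6]
  After 'add': [0, -6]
  After 'dup': [0, -6, -6]
Program B final stack: [0, -6, -6]
Same: yes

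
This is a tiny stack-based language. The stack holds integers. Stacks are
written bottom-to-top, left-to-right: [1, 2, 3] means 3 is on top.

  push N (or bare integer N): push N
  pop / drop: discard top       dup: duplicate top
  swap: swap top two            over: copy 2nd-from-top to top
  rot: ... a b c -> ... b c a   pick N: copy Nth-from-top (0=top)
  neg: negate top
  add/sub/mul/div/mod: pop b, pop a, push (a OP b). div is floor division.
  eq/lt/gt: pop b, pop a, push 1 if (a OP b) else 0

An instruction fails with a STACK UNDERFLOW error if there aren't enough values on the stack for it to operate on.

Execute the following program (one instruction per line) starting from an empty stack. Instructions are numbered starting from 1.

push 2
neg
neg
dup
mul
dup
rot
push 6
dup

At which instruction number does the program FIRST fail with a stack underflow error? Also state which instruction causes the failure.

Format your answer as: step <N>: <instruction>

Answer: step 7: rot

Derivation:
Step 1 ('push 2'): stack = [2], depth = 1
Step 2 ('neg'): stack = [-2], depth = 1
Step 3 ('neg'): stack = [2], depth = 1
Step 4 ('dup'): stack = [2, 2], depth = 2
Step 5 ('mul'): stack = [4], depth = 1
Step 6 ('dup'): stack = [4, 4], depth = 2
Step 7 ('rot'): needs 3 value(s) but depth is 2 — STACK UNDERFLOW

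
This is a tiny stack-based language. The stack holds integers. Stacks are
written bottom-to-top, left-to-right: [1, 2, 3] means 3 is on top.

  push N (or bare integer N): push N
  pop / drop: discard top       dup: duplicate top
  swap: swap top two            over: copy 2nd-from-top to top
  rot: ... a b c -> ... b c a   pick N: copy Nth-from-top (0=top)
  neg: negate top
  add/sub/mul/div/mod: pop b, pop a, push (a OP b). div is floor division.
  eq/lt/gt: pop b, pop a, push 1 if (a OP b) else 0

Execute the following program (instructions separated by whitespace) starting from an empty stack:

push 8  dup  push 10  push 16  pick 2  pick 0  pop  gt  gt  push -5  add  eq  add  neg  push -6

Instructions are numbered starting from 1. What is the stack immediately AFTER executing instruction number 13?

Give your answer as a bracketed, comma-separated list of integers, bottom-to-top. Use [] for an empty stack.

Answer: [8]

Derivation:
Step 1 ('push 8'): [8]
Step 2 ('dup'): [8, 8]
Step 3 ('push 10'): [8, 8, 10]
Step 4 ('push 16'): [8, 8, 10, 16]
Step 5 ('pick 2'): [8, 8, 10, 16, 8]
Step 6 ('pick 0'): [8, 8, 10, 16, 8, 8]
Step 7 ('pop'): [8, 8, 10, 16, 8]
Step 8 ('gt'): [8, 8, 10, 1]
Step 9 ('gt'): [8, 8, 1]
Step 10 ('push -5'): [8, 8, 1, -5]
Step 11 ('add'): [8, 8, -4]
Step 12 ('eq'): [8, 0]
Step 13 ('add'): [8]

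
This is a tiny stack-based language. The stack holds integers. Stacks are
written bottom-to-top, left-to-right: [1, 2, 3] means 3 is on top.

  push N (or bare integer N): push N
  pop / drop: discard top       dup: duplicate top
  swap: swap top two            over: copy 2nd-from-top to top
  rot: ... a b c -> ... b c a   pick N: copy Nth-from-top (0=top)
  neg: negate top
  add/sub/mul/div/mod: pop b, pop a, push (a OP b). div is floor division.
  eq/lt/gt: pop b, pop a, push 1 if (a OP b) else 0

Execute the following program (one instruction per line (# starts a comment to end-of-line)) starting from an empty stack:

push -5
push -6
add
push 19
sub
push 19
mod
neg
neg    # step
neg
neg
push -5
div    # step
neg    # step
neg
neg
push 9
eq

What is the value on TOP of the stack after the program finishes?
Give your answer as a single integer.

After 'push -5': [-5]
After 'push -6': [-5, -6]
After 'add': [-11]
After 'push 19': [-11, 19]
After 'sub': [-30]
After 'push 19': [-30, 19]
After 'mod': [8]
After 'neg': [-8]
After 'neg': [8]
After 'neg': [-8]
After 'neg': [8]
After 'push -5': [8, -5]
After 'div': [-2]
After 'neg': [2]
After 'neg': [-2]
After 'neg': [2]
After 'push 9': [2, 9]
After 'eq': [0]

Answer: 0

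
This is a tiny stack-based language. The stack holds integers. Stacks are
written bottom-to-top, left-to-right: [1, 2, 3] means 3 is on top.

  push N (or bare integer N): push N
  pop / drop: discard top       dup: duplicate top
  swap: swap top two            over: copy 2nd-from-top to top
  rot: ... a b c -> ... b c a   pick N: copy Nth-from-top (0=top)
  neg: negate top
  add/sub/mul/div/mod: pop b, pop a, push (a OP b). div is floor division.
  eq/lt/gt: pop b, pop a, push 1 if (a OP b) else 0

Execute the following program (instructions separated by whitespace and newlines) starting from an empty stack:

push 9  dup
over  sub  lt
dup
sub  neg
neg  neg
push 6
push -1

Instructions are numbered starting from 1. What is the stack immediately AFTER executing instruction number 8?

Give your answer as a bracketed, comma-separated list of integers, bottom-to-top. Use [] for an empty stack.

Step 1 ('push 9'): [9]
Step 2 ('dup'): [9, 9]
Step 3 ('over'): [9, 9, 9]
Step 4 ('sub'): [9, 0]
Step 5 ('lt'): [0]
Step 6 ('dup'): [0, 0]
Step 7 ('sub'): [0]
Step 8 ('neg'): [0]

Answer: [0]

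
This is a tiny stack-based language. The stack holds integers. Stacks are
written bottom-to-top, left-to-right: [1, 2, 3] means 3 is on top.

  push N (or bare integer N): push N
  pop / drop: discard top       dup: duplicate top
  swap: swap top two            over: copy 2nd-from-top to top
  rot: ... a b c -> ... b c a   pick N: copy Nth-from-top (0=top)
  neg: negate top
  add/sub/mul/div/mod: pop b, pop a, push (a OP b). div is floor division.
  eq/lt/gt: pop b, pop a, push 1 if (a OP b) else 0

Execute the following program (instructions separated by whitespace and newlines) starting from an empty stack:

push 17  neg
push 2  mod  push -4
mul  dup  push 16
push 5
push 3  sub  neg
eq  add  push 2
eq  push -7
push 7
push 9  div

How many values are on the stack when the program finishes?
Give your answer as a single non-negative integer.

Answer: 4

Derivation:
After 'push 17': stack = [17] (depth 1)
After 'neg': stack = [-17] (depth 1)
After 'push 2': stack = [-17, 2] (depth 2)
After 'mod': stack = [1] (depth 1)
After 'push -4': stack = [1, -4] (depth 2)
After 'mul': stack = [-4] (depth 1)
After 'dup': stack = [-4, -4] (depth 2)
After 'push 16': stack = [-4, -4, 16] (depth 3)
After 'push 5': stack = [-4, -4, 16, 5] (depth 4)
After 'push 3': stack = [-4, -4, 16, 5, 3] (depth 5)
After 'sub': stack = [-4, -4, 16, 2] (depth 4)
After 'neg': stack = [-4, -4, 16, -2] (depth 4)
After 'eq': stack = [-4, -4, 0] (depth 3)
After 'add': stack = [-4, -4] (depth 2)
After 'push 2': stack = [-4, -4, 2] (depth 3)
After 'eq': stack = [-4, 0] (depth 2)
After 'push -7': stack = [-4, 0, -7] (depth 3)
After 'push 7': stack = [-4, 0, -7, 7] (depth 4)
After 'push 9': stack = [-4, 0, -7, 7, 9] (depth 5)
After 'div': stack = [-4, 0, -7, 0] (depth 4)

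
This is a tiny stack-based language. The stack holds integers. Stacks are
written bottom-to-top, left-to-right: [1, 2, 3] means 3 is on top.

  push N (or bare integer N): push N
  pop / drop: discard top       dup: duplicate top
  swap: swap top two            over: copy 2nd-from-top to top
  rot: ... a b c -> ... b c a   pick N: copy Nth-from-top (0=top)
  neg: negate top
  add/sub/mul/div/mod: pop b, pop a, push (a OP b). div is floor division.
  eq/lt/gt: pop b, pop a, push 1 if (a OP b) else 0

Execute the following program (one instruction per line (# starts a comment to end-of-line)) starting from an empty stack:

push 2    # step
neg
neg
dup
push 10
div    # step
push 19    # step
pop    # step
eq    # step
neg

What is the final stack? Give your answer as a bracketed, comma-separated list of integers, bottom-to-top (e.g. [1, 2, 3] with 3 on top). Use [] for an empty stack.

After 'push 2': [2]
After 'neg': [-2]
After 'neg': [2]
After 'dup': [2, 2]
After 'push 10': [2, 2, 10]
After 'div': [2, 0]
After 'push 19': [2, 0, 19]
After 'pop': [2, 0]
After 'eq': [0]
After 'neg': [0]

Answer: [0]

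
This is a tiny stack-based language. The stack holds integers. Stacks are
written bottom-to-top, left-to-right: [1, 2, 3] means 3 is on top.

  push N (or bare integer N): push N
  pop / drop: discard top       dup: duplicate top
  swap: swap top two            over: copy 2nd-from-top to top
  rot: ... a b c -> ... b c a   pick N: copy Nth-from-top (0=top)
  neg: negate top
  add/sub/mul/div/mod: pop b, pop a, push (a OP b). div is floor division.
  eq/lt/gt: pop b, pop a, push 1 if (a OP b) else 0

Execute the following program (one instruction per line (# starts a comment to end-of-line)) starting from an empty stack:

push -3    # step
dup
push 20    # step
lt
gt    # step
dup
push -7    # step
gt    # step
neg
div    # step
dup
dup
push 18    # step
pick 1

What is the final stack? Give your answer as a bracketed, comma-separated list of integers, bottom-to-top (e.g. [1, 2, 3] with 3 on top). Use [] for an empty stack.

Answer: [0, 0, 0, 18, 0]

Derivation:
After 'push -3': [-3]
After 'dup': [-3, -3]
After 'push 20': [-3, -3, 20]
After 'lt': [-3, 1]
After 'gt': [0]
After 'dup': [0, 0]
After 'push -7': [0, 0, -7]
After 'gt': [0, 1]
After 'neg': [0, -1]
After 'div': [0]
After 'dup': [0, 0]
After 'dup': [0, 0, 0]
After 'push 18': [0, 0, 0, 18]
After 'pick 1': [0, 0, 0, 18, 0]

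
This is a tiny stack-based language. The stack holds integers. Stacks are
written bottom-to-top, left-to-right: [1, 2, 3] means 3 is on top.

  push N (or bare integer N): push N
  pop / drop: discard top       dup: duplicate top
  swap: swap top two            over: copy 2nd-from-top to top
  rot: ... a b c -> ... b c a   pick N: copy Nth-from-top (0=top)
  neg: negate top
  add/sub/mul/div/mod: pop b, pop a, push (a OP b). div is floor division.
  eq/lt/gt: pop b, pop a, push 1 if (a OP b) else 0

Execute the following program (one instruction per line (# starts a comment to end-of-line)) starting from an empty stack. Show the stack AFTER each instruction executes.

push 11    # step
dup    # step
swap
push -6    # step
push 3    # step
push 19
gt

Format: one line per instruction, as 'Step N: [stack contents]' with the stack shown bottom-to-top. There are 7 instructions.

Step 1: [11]
Step 2: [11, 11]
Step 3: [11, 11]
Step 4: [11, 11, -6]
Step 5: [11, 11, -6, 3]
Step 6: [11, 11, -6, 3, 19]
Step 7: [11, 11, -6, 0]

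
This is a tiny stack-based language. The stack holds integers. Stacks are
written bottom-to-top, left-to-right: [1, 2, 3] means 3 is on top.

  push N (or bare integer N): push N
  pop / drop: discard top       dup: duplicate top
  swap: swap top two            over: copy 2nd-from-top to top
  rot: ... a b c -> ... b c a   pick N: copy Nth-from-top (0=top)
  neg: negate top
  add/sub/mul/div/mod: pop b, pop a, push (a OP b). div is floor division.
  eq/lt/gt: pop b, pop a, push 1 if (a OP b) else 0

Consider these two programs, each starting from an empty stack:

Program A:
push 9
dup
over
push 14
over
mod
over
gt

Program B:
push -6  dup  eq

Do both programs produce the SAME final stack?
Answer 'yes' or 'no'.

Program A trace:
  After 'push 9': [9]
  After 'dup': [9, 9]
  After 'over': [9, 9, 9]
  After 'push 14': [9, 9, 9, 14]
  After 'over': [9, 9, 9, 14, 9]
  After 'mod': [9, 9, 9, 5]
  After 'over': [9, 9, 9, 5, 9]
  After 'gt': [9, 9, 9, 0]
Program A final stack: [9, 9, 9, 0]

Program B trace:
  After 'push -6': [-6]
  After 'dup': [-6, -6]
  After 'eq': [1]
Program B final stack: [1]
Same: no

Answer: no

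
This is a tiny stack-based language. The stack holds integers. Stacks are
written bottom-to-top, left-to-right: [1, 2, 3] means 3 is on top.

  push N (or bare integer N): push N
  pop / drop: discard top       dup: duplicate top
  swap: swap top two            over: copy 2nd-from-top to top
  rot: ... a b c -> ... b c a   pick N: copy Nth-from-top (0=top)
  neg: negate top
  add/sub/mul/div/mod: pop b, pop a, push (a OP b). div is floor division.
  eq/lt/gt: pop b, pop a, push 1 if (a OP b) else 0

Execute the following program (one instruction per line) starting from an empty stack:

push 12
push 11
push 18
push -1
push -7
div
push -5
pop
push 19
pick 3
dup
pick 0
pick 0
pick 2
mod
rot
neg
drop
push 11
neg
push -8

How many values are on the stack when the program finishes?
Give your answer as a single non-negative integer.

Answer: 10

Derivation:
After 'push 12': stack = [12] (depth 1)
After 'push 11': stack = [12, 11] (depth 2)
After 'push 18': stack = [12, 11, 18] (depth 3)
After 'push -1': stack = [12, 11, 18, -1] (depth 4)
After 'push -7': stack = [12, 11, 18, -1, -7] (depth 5)
After 'div': stack = [12, 11, 18, 0] (depth 4)
After 'push -5': stack = [12, 11, 18, 0, -5] (depth 5)
After 'pop': stack = [12, 11, 18, 0] (depth 4)
After 'push 19': stack = [12, 11, 18, 0, 19] (depth 5)
After 'pick 3': stack = [12, 11, 18, 0, 19, 11] (depth 6)
  ...
After 'pick 0': stack = [12, 11, 18, 0, 19, 11, 11, 11] (depth 8)
After 'pick 0': stack = [12, 11, 18, 0, 19, 11, 11, 11, 11] (depth 9)
After 'pick 2': stack = [12, 11, 18, 0, 19, 11, 11, 11, 11, 11] (depth 10)
After 'mod': stack = [12, 11, 18, 0, 19, 11, 11, 11, 0] (depth 9)
After 'rot': stack = [12, 11, 18, 0, 19, 11, 11, 0, 11] (depth 9)
After 'neg': stack = [12, 11, 18, 0, 19, 11, 11, 0, -11] (depth 9)
After 'drop': stack = [12, 11, 18, 0, 19, 11, 11, 0] (depth 8)
After 'push 11': stack = [12, 11, 18, 0, 19, 11, 11, 0, 11] (depth 9)
After 'neg': stack = [12, 11, 18, 0, 19, 11, 11, 0, -11] (depth 9)
After 'push -8': stack = [12, 11, 18, 0, 19, 11, 11, 0, -11, -8] (depth 10)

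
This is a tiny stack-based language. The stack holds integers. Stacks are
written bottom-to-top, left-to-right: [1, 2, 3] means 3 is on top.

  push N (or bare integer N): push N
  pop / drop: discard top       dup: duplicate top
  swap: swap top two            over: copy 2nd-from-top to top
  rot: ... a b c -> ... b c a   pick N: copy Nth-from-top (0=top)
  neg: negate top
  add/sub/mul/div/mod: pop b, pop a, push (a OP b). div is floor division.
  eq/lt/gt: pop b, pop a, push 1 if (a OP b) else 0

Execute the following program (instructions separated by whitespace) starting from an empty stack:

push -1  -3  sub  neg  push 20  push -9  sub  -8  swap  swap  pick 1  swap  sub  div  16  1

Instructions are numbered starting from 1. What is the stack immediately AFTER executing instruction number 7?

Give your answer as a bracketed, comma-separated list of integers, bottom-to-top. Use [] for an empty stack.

Answer: [-2, 29]

Derivation:
Step 1 ('push -1'): [-1]
Step 2 ('-3'): [-1, -3]
Step 3 ('sub'): [2]
Step 4 ('neg'): [-2]
Step 5 ('push 20'): [-2, 20]
Step 6 ('push -9'): [-2, 20, -9]
Step 7 ('sub'): [-2, 29]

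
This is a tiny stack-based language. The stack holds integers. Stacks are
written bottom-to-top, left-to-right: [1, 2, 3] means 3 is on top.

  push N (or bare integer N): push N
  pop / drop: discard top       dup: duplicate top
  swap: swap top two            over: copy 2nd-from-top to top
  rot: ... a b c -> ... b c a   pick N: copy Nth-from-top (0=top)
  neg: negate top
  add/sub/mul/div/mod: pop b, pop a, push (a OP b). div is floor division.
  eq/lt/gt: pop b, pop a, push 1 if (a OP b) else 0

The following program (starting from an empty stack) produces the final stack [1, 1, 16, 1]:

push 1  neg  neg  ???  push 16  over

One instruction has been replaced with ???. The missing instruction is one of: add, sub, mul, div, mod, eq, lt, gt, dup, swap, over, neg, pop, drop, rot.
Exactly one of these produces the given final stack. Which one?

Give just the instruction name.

Stack before ???: [1]
Stack after ???:  [1, 1]
The instruction that transforms [1] -> [1, 1] is: dup

Answer: dup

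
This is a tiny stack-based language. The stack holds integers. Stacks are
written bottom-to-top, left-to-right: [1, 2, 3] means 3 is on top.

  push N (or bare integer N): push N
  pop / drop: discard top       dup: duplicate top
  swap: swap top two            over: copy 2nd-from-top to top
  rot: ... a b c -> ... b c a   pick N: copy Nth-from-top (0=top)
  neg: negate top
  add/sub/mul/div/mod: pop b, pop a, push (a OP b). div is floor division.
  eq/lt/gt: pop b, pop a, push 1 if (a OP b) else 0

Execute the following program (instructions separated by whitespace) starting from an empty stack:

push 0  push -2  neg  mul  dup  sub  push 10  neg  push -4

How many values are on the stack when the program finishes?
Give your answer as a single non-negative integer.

Answer: 3

Derivation:
After 'push 0': stack = [0] (depth 1)
After 'push -2': stack = [0, -2] (depth 2)
After 'neg': stack = [0, 2] (depth 2)
After 'mul': stack = [0] (depth 1)
After 'dup': stack = [0, 0] (depth 2)
After 'sub': stack = [0] (depth 1)
After 'push 10': stack = [0, 10] (depth 2)
After 'neg': stack = [0, -10] (depth 2)
After 'push -4': stack = [0, -10, -4] (depth 3)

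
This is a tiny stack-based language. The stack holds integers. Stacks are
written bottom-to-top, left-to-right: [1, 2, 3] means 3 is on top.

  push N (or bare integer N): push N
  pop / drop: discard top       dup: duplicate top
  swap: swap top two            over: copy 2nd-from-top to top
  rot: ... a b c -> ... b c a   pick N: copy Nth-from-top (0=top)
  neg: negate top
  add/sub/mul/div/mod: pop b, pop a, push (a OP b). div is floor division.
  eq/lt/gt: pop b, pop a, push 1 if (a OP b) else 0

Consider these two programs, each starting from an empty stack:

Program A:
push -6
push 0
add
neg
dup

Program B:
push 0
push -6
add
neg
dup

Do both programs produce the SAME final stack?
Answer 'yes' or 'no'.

Program A trace:
  After 'push -6': [-6]
  After 'push 0': [-6, 0]
  After 'add': [-6]
  After 'neg': [6]
  After 'dup': [6, 6]
Program A final stack: [6, 6]

Program B trace:
  After 'push 0': [0]
  After 'push -6': [0, -6]
  After 'add': [-6]
  After 'neg': [6]
  After 'dup': [6, 6]
Program B final stack: [6, 6]
Same: yes

Answer: yes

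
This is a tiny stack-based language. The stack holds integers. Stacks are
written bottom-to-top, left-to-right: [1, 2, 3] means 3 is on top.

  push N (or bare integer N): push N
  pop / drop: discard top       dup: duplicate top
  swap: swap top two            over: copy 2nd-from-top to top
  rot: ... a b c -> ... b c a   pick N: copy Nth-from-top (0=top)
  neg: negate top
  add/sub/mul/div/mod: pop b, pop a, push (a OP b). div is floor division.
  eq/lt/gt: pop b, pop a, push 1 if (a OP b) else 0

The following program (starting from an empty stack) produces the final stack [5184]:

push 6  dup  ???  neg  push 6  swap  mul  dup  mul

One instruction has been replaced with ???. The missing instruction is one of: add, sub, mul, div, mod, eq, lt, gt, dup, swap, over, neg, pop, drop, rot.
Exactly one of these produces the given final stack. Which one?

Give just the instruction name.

Answer: add

Derivation:
Stack before ???: [6, 6]
Stack after ???:  [12]
The instruction that transforms [6, 6] -> [12] is: add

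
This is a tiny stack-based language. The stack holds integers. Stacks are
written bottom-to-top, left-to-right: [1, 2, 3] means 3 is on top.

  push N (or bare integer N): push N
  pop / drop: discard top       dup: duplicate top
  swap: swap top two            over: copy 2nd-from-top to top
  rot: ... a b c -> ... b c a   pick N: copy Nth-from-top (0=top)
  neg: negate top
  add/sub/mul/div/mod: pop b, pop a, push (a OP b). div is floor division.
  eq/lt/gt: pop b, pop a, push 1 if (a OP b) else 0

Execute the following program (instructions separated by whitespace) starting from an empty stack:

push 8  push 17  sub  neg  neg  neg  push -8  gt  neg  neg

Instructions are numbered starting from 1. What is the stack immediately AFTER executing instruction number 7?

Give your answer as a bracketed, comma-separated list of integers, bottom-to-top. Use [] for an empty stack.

Step 1 ('push 8'): [8]
Step 2 ('push 17'): [8, 17]
Step 3 ('sub'): [-9]
Step 4 ('neg'): [9]
Step 5 ('neg'): [-9]
Step 6 ('neg'): [9]
Step 7 ('push -8'): [9, -8]

Answer: [9, -8]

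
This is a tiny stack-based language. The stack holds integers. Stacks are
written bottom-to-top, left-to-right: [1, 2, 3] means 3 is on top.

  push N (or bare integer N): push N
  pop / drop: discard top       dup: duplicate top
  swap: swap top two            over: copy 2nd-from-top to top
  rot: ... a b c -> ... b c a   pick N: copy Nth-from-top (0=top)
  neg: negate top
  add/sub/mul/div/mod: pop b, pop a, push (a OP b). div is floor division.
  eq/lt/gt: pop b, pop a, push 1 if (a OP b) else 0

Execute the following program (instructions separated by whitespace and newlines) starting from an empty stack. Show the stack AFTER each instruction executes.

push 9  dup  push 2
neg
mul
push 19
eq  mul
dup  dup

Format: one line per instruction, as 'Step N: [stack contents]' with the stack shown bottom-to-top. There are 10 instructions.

Step 1: [9]
Step 2: [9, 9]
Step 3: [9, 9, 2]
Step 4: [9, 9, -2]
Step 5: [9, -18]
Step 6: [9, -18, 19]
Step 7: [9, 0]
Step 8: [0]
Step 9: [0, 0]
Step 10: [0, 0, 0]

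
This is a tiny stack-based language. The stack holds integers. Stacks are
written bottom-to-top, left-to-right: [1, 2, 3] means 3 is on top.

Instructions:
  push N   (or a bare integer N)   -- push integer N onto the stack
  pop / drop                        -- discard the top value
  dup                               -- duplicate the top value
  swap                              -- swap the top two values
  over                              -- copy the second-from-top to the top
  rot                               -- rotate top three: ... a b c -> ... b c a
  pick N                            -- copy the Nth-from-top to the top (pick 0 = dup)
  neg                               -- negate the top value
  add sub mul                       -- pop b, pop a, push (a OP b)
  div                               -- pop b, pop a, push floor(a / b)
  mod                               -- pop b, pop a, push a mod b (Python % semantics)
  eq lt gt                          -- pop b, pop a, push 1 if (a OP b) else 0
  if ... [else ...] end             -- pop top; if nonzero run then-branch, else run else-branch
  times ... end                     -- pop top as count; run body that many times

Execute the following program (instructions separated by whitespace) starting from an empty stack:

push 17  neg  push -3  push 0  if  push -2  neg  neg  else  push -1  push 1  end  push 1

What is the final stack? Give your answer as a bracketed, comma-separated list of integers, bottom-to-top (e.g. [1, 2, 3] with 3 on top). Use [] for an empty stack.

After 'push 17': [17]
After 'neg': [-17]
After 'push -3': [-17, -3]
After 'push 0': [-17, -3, 0]
After 'if': [-17, -3]
After 'push -1': [-17, -3, -1]
After 'push 1': [-17, -3, -1, 1]
After 'push 1': [-17, -3, -1, 1, 1]

Answer: [-17, -3, -1, 1, 1]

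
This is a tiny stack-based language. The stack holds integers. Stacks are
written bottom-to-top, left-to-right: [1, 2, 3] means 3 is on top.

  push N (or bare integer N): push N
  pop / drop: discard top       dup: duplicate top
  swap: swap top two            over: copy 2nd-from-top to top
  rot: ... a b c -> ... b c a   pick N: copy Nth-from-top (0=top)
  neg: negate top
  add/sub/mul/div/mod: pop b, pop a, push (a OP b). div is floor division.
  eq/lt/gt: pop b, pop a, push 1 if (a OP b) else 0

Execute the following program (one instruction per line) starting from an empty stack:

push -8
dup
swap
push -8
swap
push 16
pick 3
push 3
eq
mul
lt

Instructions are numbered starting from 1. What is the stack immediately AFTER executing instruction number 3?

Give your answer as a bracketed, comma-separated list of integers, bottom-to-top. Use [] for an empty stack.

Step 1 ('push -8'): [-8]
Step 2 ('dup'): [-8, -8]
Step 3 ('swap'): [-8, -8]

Answer: [-8, -8]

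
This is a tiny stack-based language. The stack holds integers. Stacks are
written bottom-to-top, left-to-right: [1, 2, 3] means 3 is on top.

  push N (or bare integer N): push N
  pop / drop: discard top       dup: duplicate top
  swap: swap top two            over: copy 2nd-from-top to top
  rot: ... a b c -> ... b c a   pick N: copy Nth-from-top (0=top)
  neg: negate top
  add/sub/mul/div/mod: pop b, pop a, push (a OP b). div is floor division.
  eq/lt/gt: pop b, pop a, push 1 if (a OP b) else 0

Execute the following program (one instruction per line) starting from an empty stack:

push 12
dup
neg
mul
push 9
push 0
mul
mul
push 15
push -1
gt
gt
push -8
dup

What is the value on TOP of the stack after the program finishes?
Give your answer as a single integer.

Answer: -8

Derivation:
After 'push 12': [12]
After 'dup': [12, 12]
After 'neg': [12, -12]
After 'mul': [-144]
After 'push 9': [-144, 9]
After 'push 0': [-144, 9, 0]
After 'mul': [-144, 0]
After 'mul': [0]
After 'push 15': [0, 15]
After 'push -1': [0, 15, -1]
After 'gt': [0, 1]
After 'gt': [0]
After 'push -8': [0, -8]
After 'dup': [0, -8, -8]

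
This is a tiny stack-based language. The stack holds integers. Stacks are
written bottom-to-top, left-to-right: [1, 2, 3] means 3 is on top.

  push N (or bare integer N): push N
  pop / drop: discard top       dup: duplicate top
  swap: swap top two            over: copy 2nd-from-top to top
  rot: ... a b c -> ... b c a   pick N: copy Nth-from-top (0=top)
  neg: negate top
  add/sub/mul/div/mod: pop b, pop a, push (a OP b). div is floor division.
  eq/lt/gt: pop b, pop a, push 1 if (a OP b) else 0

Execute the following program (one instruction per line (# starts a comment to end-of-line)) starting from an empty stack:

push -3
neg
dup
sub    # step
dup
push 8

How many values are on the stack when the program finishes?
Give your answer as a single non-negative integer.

After 'push -3': stack = [-3] (depth 1)
After 'neg': stack = [3] (depth 1)
After 'dup': stack = [3, 3] (depth 2)
After 'sub': stack = [0] (depth 1)
After 'dup': stack = [0, 0] (depth 2)
After 'push 8': stack = [0, 0, 8] (depth 3)

Answer: 3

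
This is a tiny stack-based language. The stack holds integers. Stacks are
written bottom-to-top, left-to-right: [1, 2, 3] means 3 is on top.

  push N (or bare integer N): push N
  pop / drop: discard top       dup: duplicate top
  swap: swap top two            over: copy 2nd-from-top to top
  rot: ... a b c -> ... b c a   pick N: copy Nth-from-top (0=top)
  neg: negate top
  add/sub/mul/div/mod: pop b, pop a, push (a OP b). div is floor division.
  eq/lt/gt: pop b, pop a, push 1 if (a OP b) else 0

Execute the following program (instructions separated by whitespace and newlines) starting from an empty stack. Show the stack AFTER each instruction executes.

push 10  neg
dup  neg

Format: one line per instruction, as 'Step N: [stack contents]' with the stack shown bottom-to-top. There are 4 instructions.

Step 1: [10]
Step 2: [-10]
Step 3: [-10, -10]
Step 4: [-10, 10]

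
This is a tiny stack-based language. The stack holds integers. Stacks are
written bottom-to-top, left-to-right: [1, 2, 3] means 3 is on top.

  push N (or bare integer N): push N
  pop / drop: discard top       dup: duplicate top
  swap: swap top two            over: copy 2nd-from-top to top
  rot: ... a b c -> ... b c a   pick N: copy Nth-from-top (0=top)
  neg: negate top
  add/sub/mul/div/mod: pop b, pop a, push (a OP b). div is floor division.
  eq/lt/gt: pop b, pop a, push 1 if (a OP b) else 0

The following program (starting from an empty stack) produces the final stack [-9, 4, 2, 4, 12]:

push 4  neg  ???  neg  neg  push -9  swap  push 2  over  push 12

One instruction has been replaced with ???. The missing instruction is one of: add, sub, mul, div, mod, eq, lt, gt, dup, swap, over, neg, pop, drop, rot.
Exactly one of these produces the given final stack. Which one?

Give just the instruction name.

Stack before ???: [-4]
Stack after ???:  [4]
The instruction that transforms [-4] -> [4] is: neg

Answer: neg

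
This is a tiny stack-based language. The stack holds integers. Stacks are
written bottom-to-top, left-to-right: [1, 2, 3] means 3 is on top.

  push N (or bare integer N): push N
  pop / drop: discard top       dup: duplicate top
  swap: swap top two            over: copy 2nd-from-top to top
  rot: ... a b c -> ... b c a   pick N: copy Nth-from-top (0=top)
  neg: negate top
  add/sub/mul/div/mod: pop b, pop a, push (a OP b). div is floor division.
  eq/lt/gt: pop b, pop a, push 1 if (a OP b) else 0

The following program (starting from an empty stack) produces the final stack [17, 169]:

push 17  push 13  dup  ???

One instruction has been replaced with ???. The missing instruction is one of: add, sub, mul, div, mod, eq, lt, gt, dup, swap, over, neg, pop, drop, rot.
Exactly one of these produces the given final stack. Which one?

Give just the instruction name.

Stack before ???: [17, 13, 13]
Stack after ???:  [17, 169]
The instruction that transforms [17, 13, 13] -> [17, 169] is: mul

Answer: mul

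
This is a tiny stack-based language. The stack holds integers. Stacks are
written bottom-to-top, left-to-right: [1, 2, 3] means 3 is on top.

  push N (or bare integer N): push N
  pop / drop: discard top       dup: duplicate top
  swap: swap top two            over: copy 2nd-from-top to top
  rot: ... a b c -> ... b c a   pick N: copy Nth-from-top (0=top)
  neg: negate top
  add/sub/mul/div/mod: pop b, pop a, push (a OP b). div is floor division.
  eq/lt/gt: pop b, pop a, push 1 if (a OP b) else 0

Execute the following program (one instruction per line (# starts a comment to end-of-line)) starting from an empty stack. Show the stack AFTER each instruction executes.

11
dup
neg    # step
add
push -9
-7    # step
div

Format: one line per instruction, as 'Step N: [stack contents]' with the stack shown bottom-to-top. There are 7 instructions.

Step 1: [11]
Step 2: [11, 11]
Step 3: [11, -11]
Step 4: [0]
Step 5: [0, -9]
Step 6: [0, -9, -7]
Step 7: [0, 1]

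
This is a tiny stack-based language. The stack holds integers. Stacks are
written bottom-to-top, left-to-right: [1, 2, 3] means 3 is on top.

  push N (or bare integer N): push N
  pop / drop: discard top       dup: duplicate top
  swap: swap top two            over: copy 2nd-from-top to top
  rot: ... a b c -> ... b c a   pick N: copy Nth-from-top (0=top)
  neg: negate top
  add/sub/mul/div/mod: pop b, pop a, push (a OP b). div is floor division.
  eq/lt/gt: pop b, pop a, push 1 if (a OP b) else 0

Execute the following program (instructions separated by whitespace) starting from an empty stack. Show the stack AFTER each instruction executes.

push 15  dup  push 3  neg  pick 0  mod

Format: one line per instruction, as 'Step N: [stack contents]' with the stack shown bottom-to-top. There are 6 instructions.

Step 1: [15]
Step 2: [15, 15]
Step 3: [15, 15, 3]
Step 4: [15, 15, -3]
Step 5: [15, 15, -3, -3]
Step 6: [15, 15, 0]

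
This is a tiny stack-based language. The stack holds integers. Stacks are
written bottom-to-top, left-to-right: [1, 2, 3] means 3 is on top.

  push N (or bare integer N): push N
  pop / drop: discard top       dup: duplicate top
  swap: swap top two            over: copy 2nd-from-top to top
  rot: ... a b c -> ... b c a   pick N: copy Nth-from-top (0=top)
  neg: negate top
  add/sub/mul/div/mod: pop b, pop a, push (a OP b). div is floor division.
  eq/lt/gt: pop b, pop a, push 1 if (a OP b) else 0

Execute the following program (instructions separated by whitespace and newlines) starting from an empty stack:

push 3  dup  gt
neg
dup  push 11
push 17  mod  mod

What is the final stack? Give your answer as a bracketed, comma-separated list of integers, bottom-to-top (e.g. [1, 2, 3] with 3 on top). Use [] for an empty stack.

After 'push 3': [3]
After 'dup': [3, 3]
After 'gt': [0]
After 'neg': [0]
After 'dup': [0, 0]
After 'push 11': [0, 0, 11]
After 'push 17': [0, 0, 11, 17]
After 'mod': [0, 0, 11]
After 'mod': [0, 0]

Answer: [0, 0]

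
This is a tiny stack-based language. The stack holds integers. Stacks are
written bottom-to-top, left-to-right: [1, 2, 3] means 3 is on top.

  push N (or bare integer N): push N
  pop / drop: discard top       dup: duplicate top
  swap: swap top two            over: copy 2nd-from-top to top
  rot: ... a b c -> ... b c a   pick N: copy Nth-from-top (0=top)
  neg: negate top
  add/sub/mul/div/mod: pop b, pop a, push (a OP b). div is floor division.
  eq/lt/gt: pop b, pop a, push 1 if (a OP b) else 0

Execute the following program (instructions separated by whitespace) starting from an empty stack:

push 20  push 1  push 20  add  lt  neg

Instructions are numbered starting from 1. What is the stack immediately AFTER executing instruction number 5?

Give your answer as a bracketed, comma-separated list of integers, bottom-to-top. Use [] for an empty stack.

Step 1 ('push 20'): [20]
Step 2 ('push 1'): [20, 1]
Step 3 ('push 20'): [20, 1, 20]
Step 4 ('add'): [20, 21]
Step 5 ('lt'): [1]

Answer: [1]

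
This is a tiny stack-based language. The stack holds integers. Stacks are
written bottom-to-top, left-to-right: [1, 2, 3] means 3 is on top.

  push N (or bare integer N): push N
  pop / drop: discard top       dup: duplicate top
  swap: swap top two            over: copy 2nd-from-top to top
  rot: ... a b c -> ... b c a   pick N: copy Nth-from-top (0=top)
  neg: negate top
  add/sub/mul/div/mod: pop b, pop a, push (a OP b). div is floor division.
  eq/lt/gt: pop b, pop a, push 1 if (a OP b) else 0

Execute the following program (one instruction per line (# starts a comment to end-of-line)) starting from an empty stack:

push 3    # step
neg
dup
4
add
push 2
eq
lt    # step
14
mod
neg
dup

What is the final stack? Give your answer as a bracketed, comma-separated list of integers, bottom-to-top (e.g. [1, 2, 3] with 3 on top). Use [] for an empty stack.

Answer: [-1, -1]

Derivation:
After 'push 3': [3]
After 'neg': [-3]
After 'dup': [-3, -3]
After 'push 4': [-3, -3, 4]
After 'add': [-3, 1]
After 'push 2': [-3, 1, 2]
After 'eq': [-3, 0]
After 'lt': [1]
After 'push 14': [1, 14]
After 'mod': [1]
After 'neg': [-1]
After 'dup': [-1, -1]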